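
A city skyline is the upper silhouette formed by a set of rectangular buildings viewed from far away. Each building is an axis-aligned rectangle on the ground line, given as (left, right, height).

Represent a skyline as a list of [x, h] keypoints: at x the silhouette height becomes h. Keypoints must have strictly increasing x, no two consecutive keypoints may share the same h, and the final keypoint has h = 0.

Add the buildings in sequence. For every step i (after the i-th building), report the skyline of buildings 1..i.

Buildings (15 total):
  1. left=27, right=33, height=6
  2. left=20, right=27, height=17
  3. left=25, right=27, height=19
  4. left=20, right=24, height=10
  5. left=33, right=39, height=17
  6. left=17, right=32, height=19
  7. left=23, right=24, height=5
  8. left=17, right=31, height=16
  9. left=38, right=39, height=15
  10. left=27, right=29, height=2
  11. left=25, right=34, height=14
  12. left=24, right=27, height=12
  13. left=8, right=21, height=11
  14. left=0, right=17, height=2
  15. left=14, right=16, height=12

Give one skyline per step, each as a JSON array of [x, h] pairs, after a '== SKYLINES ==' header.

== SKYLINES ==
[[27,6],[33,0]]
[[20,17],[27,6],[33,0]]
[[20,17],[25,19],[27,6],[33,0]]
[[20,17],[25,19],[27,6],[33,0]]
[[20,17],[25,19],[27,6],[33,17],[39,0]]
[[17,19],[32,6],[33,17],[39,0]]
[[17,19],[32,6],[33,17],[39,0]]
[[17,19],[32,6],[33,17],[39,0]]
[[17,19],[32,6],[33,17],[39,0]]
[[17,19],[32,6],[33,17],[39,0]]
[[17,19],[32,14],[33,17],[39,0]]
[[17,19],[32,14],[33,17],[39,0]]
[[8,11],[17,19],[32,14],[33,17],[39,0]]
[[0,2],[8,11],[17,19],[32,14],[33,17],[39,0]]
[[0,2],[8,11],[14,12],[16,11],[17,19],[32,14],[33,17],[39,0]]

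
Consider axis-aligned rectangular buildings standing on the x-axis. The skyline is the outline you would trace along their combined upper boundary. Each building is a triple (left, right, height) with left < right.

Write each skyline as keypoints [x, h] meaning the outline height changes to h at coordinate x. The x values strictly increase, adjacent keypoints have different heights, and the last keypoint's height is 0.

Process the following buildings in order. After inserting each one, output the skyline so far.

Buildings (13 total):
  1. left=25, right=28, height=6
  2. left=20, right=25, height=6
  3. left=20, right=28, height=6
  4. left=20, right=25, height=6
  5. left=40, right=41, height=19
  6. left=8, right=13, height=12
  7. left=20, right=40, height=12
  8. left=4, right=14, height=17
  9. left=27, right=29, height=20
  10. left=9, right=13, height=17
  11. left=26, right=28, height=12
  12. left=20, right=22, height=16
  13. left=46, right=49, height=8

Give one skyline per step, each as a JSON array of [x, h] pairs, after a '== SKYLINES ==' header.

== SKYLINES ==
[[25,6],[28,0]]
[[20,6],[28,0]]
[[20,6],[28,0]]
[[20,6],[28,0]]
[[20,6],[28,0],[40,19],[41,0]]
[[8,12],[13,0],[20,6],[28,0],[40,19],[41,0]]
[[8,12],[13,0],[20,12],[40,19],[41,0]]
[[4,17],[14,0],[20,12],[40,19],[41,0]]
[[4,17],[14,0],[20,12],[27,20],[29,12],[40,19],[41,0]]
[[4,17],[14,0],[20,12],[27,20],[29,12],[40,19],[41,0]]
[[4,17],[14,0],[20,12],[27,20],[29,12],[40,19],[41,0]]
[[4,17],[14,0],[20,16],[22,12],[27,20],[29,12],[40,19],[41,0]]
[[4,17],[14,0],[20,16],[22,12],[27,20],[29,12],[40,19],[41,0],[46,8],[49,0]]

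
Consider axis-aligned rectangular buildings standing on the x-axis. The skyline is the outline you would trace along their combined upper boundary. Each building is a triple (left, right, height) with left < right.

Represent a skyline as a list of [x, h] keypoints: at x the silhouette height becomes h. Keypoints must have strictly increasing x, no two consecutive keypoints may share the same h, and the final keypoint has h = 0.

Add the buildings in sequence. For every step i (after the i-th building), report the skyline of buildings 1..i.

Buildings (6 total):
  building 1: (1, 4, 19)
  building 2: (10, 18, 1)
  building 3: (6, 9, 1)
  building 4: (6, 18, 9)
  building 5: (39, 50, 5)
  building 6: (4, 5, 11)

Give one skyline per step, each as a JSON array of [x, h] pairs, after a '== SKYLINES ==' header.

== SKYLINES ==
[[1,19],[4,0]]
[[1,19],[4,0],[10,1],[18,0]]
[[1,19],[4,0],[6,1],[9,0],[10,1],[18,0]]
[[1,19],[4,0],[6,9],[18,0]]
[[1,19],[4,0],[6,9],[18,0],[39,5],[50,0]]
[[1,19],[4,11],[5,0],[6,9],[18,0],[39,5],[50,0]]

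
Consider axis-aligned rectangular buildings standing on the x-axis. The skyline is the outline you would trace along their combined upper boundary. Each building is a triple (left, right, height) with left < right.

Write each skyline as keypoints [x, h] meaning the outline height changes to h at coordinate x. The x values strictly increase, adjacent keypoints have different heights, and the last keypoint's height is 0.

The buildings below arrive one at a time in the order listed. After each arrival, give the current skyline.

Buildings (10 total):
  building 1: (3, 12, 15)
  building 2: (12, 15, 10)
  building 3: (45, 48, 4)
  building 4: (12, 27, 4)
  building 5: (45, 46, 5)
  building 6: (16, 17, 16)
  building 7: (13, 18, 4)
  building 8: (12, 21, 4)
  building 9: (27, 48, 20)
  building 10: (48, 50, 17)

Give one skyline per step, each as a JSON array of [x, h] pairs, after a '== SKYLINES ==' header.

== SKYLINES ==
[[3,15],[12,0]]
[[3,15],[12,10],[15,0]]
[[3,15],[12,10],[15,0],[45,4],[48,0]]
[[3,15],[12,10],[15,4],[27,0],[45,4],[48,0]]
[[3,15],[12,10],[15,4],[27,0],[45,5],[46,4],[48,0]]
[[3,15],[12,10],[15,4],[16,16],[17,4],[27,0],[45,5],[46,4],[48,0]]
[[3,15],[12,10],[15,4],[16,16],[17,4],[27,0],[45,5],[46,4],[48,0]]
[[3,15],[12,10],[15,4],[16,16],[17,4],[27,0],[45,5],[46,4],[48,0]]
[[3,15],[12,10],[15,4],[16,16],[17,4],[27,20],[48,0]]
[[3,15],[12,10],[15,4],[16,16],[17,4],[27,20],[48,17],[50,0]]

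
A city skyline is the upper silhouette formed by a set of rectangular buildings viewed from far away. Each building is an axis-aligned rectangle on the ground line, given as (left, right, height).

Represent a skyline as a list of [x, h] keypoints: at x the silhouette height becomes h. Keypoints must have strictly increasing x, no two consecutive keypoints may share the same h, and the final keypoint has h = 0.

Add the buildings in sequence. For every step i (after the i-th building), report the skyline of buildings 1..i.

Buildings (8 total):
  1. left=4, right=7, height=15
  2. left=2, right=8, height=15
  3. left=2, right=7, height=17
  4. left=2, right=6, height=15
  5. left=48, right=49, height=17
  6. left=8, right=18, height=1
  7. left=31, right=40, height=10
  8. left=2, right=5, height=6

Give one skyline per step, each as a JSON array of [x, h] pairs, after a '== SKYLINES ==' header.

== SKYLINES ==
[[4,15],[7,0]]
[[2,15],[8,0]]
[[2,17],[7,15],[8,0]]
[[2,17],[7,15],[8,0]]
[[2,17],[7,15],[8,0],[48,17],[49,0]]
[[2,17],[7,15],[8,1],[18,0],[48,17],[49,0]]
[[2,17],[7,15],[8,1],[18,0],[31,10],[40,0],[48,17],[49,0]]
[[2,17],[7,15],[8,1],[18,0],[31,10],[40,0],[48,17],[49,0]]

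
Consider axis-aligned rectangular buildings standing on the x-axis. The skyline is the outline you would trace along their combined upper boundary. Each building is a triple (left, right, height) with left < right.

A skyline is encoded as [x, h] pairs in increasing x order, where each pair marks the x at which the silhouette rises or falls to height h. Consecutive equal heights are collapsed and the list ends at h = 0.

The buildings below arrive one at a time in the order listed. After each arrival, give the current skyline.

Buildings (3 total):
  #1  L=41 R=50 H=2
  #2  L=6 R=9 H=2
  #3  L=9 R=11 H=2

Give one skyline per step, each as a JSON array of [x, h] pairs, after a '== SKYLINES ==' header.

== SKYLINES ==
[[41,2],[50,0]]
[[6,2],[9,0],[41,2],[50,0]]
[[6,2],[11,0],[41,2],[50,0]]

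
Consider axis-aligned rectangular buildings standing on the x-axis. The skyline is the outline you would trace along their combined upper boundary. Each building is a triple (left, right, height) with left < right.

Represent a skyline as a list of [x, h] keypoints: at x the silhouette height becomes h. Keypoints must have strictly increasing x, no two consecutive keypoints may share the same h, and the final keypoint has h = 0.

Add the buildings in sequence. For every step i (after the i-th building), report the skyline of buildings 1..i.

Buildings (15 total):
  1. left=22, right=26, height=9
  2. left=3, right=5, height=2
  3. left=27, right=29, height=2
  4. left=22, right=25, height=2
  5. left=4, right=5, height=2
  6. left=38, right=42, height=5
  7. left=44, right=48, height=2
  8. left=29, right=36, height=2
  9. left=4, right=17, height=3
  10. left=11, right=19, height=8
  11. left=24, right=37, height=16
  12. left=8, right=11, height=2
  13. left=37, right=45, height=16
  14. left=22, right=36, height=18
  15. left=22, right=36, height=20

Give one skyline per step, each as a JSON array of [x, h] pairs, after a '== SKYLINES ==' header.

== SKYLINES ==
[[22,9],[26,0]]
[[3,2],[5,0],[22,9],[26,0]]
[[3,2],[5,0],[22,9],[26,0],[27,2],[29,0]]
[[3,2],[5,0],[22,9],[26,0],[27,2],[29,0]]
[[3,2],[5,0],[22,9],[26,0],[27,2],[29,0]]
[[3,2],[5,0],[22,9],[26,0],[27,2],[29,0],[38,5],[42,0]]
[[3,2],[5,0],[22,9],[26,0],[27,2],[29,0],[38,5],[42,0],[44,2],[48,0]]
[[3,2],[5,0],[22,9],[26,0],[27,2],[36,0],[38,5],[42,0],[44,2],[48,0]]
[[3,2],[4,3],[17,0],[22,9],[26,0],[27,2],[36,0],[38,5],[42,0],[44,2],[48,0]]
[[3,2],[4,3],[11,8],[19,0],[22,9],[26,0],[27,2],[36,0],[38,5],[42,0],[44,2],[48,0]]
[[3,2],[4,3],[11,8],[19,0],[22,9],[24,16],[37,0],[38,5],[42,0],[44,2],[48,0]]
[[3,2],[4,3],[11,8],[19,0],[22,9],[24,16],[37,0],[38,5],[42,0],[44,2],[48,0]]
[[3,2],[4,3],[11,8],[19,0],[22,9],[24,16],[45,2],[48,0]]
[[3,2],[4,3],[11,8],[19,0],[22,18],[36,16],[45,2],[48,0]]
[[3,2],[4,3],[11,8],[19,0],[22,20],[36,16],[45,2],[48,0]]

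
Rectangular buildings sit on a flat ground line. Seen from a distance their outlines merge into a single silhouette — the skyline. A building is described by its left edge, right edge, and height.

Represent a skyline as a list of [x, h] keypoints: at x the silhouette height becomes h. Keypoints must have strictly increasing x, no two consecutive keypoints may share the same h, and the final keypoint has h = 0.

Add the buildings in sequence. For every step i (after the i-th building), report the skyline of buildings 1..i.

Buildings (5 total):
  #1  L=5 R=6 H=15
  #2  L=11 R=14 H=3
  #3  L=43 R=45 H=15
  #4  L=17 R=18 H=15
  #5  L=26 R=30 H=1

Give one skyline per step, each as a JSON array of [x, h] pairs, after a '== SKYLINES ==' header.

== SKYLINES ==
[[5,15],[6,0]]
[[5,15],[6,0],[11,3],[14,0]]
[[5,15],[6,0],[11,3],[14,0],[43,15],[45,0]]
[[5,15],[6,0],[11,3],[14,0],[17,15],[18,0],[43,15],[45,0]]
[[5,15],[6,0],[11,3],[14,0],[17,15],[18,0],[26,1],[30,0],[43,15],[45,0]]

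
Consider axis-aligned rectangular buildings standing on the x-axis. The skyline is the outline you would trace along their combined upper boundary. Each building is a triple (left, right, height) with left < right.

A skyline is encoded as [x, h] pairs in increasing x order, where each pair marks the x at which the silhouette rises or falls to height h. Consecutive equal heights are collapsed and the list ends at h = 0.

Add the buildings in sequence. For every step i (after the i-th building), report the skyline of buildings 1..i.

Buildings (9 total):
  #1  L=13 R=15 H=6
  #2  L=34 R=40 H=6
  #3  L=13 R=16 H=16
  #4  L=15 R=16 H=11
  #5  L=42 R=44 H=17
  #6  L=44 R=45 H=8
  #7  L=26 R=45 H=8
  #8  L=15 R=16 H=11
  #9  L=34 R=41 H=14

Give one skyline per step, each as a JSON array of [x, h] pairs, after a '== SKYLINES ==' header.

== SKYLINES ==
[[13,6],[15,0]]
[[13,6],[15,0],[34,6],[40,0]]
[[13,16],[16,0],[34,6],[40,0]]
[[13,16],[16,0],[34,6],[40,0]]
[[13,16],[16,0],[34,6],[40,0],[42,17],[44,0]]
[[13,16],[16,0],[34,6],[40,0],[42,17],[44,8],[45,0]]
[[13,16],[16,0],[26,8],[42,17],[44,8],[45,0]]
[[13,16],[16,0],[26,8],[42,17],[44,8],[45,0]]
[[13,16],[16,0],[26,8],[34,14],[41,8],[42,17],[44,8],[45,0]]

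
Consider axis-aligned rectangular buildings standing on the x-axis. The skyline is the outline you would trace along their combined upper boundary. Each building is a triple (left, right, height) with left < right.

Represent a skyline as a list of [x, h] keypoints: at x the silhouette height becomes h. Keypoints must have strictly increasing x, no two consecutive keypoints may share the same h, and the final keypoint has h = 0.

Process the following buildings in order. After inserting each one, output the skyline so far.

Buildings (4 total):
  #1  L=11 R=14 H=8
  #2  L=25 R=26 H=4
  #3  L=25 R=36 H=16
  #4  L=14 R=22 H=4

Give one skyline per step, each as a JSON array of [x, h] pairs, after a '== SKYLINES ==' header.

== SKYLINES ==
[[11,8],[14,0]]
[[11,8],[14,0],[25,4],[26,0]]
[[11,8],[14,0],[25,16],[36,0]]
[[11,8],[14,4],[22,0],[25,16],[36,0]]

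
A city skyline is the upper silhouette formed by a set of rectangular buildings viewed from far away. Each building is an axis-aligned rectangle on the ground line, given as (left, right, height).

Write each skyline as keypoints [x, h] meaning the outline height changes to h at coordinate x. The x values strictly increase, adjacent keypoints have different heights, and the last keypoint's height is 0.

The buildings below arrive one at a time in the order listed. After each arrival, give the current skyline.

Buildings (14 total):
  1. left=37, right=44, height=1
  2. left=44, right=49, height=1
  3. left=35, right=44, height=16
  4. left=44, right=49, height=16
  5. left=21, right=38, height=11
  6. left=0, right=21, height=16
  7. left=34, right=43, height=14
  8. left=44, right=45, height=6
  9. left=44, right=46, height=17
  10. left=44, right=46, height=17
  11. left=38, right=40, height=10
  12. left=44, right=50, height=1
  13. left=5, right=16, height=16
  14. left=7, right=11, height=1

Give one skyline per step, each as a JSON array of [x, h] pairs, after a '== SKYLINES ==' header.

== SKYLINES ==
[[37,1],[44,0]]
[[37,1],[49,0]]
[[35,16],[44,1],[49,0]]
[[35,16],[49,0]]
[[21,11],[35,16],[49,0]]
[[0,16],[21,11],[35,16],[49,0]]
[[0,16],[21,11],[34,14],[35,16],[49,0]]
[[0,16],[21,11],[34,14],[35,16],[49,0]]
[[0,16],[21,11],[34,14],[35,16],[44,17],[46,16],[49,0]]
[[0,16],[21,11],[34,14],[35,16],[44,17],[46,16],[49,0]]
[[0,16],[21,11],[34,14],[35,16],[44,17],[46,16],[49,0]]
[[0,16],[21,11],[34,14],[35,16],[44,17],[46,16],[49,1],[50,0]]
[[0,16],[21,11],[34,14],[35,16],[44,17],[46,16],[49,1],[50,0]]
[[0,16],[21,11],[34,14],[35,16],[44,17],[46,16],[49,1],[50,0]]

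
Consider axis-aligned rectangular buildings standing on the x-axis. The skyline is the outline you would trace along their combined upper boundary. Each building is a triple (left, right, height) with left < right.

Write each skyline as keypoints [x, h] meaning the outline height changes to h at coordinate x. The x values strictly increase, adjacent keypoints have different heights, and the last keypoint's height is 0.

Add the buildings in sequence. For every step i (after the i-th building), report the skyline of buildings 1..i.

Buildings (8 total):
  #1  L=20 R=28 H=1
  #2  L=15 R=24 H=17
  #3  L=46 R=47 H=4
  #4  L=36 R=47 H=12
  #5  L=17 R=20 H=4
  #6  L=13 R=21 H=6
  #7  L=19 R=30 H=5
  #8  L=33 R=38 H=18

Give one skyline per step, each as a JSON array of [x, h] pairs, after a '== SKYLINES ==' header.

== SKYLINES ==
[[20,1],[28,0]]
[[15,17],[24,1],[28,0]]
[[15,17],[24,1],[28,0],[46,4],[47,0]]
[[15,17],[24,1],[28,0],[36,12],[47,0]]
[[15,17],[24,1],[28,0],[36,12],[47,0]]
[[13,6],[15,17],[24,1],[28,0],[36,12],[47,0]]
[[13,6],[15,17],[24,5],[30,0],[36,12],[47,0]]
[[13,6],[15,17],[24,5],[30,0],[33,18],[38,12],[47,0]]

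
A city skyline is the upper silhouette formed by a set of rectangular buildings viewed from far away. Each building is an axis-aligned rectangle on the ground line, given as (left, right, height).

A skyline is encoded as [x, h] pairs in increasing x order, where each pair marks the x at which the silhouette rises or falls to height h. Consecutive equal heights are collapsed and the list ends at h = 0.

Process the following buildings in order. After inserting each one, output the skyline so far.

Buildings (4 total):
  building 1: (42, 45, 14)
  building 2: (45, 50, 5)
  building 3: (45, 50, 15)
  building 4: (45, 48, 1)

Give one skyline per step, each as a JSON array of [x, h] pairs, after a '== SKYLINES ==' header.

== SKYLINES ==
[[42,14],[45,0]]
[[42,14],[45,5],[50,0]]
[[42,14],[45,15],[50,0]]
[[42,14],[45,15],[50,0]]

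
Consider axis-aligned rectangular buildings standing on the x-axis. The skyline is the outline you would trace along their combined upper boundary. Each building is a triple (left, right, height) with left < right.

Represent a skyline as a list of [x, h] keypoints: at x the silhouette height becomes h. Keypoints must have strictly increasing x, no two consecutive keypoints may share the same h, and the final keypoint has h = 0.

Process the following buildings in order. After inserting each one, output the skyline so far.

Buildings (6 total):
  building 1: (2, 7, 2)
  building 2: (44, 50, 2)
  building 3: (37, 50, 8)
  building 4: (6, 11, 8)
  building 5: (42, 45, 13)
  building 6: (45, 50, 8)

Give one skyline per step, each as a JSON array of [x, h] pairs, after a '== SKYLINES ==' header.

== SKYLINES ==
[[2,2],[7,0]]
[[2,2],[7,0],[44,2],[50,0]]
[[2,2],[7,0],[37,8],[50,0]]
[[2,2],[6,8],[11,0],[37,8],[50,0]]
[[2,2],[6,8],[11,0],[37,8],[42,13],[45,8],[50,0]]
[[2,2],[6,8],[11,0],[37,8],[42,13],[45,8],[50,0]]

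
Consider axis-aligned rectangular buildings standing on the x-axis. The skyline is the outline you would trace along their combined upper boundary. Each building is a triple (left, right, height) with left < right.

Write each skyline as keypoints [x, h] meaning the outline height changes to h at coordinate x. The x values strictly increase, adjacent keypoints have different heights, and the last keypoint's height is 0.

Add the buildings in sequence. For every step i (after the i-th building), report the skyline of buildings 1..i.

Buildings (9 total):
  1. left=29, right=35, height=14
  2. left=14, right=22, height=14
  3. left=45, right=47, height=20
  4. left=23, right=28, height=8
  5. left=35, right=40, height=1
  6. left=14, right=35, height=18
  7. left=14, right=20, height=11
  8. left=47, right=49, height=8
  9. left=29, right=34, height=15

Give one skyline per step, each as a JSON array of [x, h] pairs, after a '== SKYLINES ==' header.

== SKYLINES ==
[[29,14],[35,0]]
[[14,14],[22,0],[29,14],[35,0]]
[[14,14],[22,0],[29,14],[35,0],[45,20],[47,0]]
[[14,14],[22,0],[23,8],[28,0],[29,14],[35,0],[45,20],[47,0]]
[[14,14],[22,0],[23,8],[28,0],[29,14],[35,1],[40,0],[45,20],[47,0]]
[[14,18],[35,1],[40,0],[45,20],[47,0]]
[[14,18],[35,1],[40,0],[45,20],[47,0]]
[[14,18],[35,1],[40,0],[45,20],[47,8],[49,0]]
[[14,18],[35,1],[40,0],[45,20],[47,8],[49,0]]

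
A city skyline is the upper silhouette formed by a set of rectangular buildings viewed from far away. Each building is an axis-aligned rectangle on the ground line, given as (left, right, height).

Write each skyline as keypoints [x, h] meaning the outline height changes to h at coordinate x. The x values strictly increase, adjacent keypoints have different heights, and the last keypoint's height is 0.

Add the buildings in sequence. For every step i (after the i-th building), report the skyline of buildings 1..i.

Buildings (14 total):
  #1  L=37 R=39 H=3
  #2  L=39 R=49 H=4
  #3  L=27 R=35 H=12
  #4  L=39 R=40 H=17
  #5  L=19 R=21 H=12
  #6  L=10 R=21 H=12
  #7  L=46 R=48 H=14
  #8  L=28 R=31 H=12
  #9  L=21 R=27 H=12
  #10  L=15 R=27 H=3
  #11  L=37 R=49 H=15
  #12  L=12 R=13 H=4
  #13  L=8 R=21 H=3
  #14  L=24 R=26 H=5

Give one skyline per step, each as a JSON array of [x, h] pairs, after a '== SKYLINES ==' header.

== SKYLINES ==
[[37,3],[39,0]]
[[37,3],[39,4],[49,0]]
[[27,12],[35,0],[37,3],[39,4],[49,0]]
[[27,12],[35,0],[37,3],[39,17],[40,4],[49,0]]
[[19,12],[21,0],[27,12],[35,0],[37,3],[39,17],[40,4],[49,0]]
[[10,12],[21,0],[27,12],[35,0],[37,3],[39,17],[40,4],[49,0]]
[[10,12],[21,0],[27,12],[35,0],[37,3],[39,17],[40,4],[46,14],[48,4],[49,0]]
[[10,12],[21,0],[27,12],[35,0],[37,3],[39,17],[40,4],[46,14],[48,4],[49,0]]
[[10,12],[35,0],[37,3],[39,17],[40,4],[46,14],[48,4],[49,0]]
[[10,12],[35,0],[37,3],[39,17],[40,4],[46,14],[48,4],[49,0]]
[[10,12],[35,0],[37,15],[39,17],[40,15],[49,0]]
[[10,12],[35,0],[37,15],[39,17],[40,15],[49,0]]
[[8,3],[10,12],[35,0],[37,15],[39,17],[40,15],[49,0]]
[[8,3],[10,12],[35,0],[37,15],[39,17],[40,15],[49,0]]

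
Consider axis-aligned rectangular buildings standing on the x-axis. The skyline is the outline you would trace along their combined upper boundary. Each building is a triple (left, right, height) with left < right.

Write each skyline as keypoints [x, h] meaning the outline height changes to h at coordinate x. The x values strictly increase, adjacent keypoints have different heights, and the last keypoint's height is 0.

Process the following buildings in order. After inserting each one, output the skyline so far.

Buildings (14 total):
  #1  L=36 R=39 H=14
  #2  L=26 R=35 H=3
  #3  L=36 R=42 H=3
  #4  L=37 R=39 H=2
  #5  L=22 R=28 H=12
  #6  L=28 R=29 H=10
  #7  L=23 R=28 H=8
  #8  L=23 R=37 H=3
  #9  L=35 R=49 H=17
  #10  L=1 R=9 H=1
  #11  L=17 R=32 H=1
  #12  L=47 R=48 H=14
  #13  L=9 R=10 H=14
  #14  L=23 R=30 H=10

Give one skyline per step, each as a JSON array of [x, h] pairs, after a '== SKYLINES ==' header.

== SKYLINES ==
[[36,14],[39,0]]
[[26,3],[35,0],[36,14],[39,0]]
[[26,3],[35,0],[36,14],[39,3],[42,0]]
[[26,3],[35,0],[36,14],[39,3],[42,0]]
[[22,12],[28,3],[35,0],[36,14],[39,3],[42,0]]
[[22,12],[28,10],[29,3],[35,0],[36,14],[39,3],[42,0]]
[[22,12],[28,10],[29,3],[35,0],[36,14],[39,3],[42,0]]
[[22,12],[28,10],[29,3],[36,14],[39,3],[42,0]]
[[22,12],[28,10],[29,3],[35,17],[49,0]]
[[1,1],[9,0],[22,12],[28,10],[29,3],[35,17],[49,0]]
[[1,1],[9,0],[17,1],[22,12],[28,10],[29,3],[35,17],[49,0]]
[[1,1],[9,0],[17,1],[22,12],[28,10],[29,3],[35,17],[49,0]]
[[1,1],[9,14],[10,0],[17,1],[22,12],[28,10],[29,3],[35,17],[49,0]]
[[1,1],[9,14],[10,0],[17,1],[22,12],[28,10],[30,3],[35,17],[49,0]]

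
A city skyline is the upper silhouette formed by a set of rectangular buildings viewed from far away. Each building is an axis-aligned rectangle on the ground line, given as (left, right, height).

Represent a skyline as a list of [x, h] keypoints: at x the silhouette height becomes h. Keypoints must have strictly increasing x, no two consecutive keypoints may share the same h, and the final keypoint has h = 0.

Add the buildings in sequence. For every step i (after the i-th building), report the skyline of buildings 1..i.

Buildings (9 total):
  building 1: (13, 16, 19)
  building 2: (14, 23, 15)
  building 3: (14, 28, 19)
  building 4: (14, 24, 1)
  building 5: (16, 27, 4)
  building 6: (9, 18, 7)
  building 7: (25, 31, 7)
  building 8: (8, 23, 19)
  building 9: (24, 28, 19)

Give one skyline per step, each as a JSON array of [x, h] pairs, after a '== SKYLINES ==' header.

== SKYLINES ==
[[13,19],[16,0]]
[[13,19],[16,15],[23,0]]
[[13,19],[28,0]]
[[13,19],[28,0]]
[[13,19],[28,0]]
[[9,7],[13,19],[28,0]]
[[9,7],[13,19],[28,7],[31,0]]
[[8,19],[28,7],[31,0]]
[[8,19],[28,7],[31,0]]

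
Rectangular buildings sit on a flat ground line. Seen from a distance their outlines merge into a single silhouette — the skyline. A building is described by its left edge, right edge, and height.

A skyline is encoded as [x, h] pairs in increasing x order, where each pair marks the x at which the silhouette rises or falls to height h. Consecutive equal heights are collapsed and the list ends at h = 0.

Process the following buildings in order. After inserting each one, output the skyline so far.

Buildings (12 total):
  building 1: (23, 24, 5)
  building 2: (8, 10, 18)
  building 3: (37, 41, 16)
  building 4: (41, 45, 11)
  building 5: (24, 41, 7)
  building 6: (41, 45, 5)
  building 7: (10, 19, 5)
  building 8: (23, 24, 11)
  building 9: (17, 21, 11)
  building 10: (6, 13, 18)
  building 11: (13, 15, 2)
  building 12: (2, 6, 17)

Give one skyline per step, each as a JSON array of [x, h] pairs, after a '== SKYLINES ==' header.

== SKYLINES ==
[[23,5],[24,0]]
[[8,18],[10,0],[23,5],[24,0]]
[[8,18],[10,0],[23,5],[24,0],[37,16],[41,0]]
[[8,18],[10,0],[23,5],[24,0],[37,16],[41,11],[45,0]]
[[8,18],[10,0],[23,5],[24,7],[37,16],[41,11],[45,0]]
[[8,18],[10,0],[23,5],[24,7],[37,16],[41,11],[45,0]]
[[8,18],[10,5],[19,0],[23,5],[24,7],[37,16],[41,11],[45,0]]
[[8,18],[10,5],[19,0],[23,11],[24,7],[37,16],[41,11],[45,0]]
[[8,18],[10,5],[17,11],[21,0],[23,11],[24,7],[37,16],[41,11],[45,0]]
[[6,18],[13,5],[17,11],[21,0],[23,11],[24,7],[37,16],[41,11],[45,0]]
[[6,18],[13,5],[17,11],[21,0],[23,11],[24,7],[37,16],[41,11],[45,0]]
[[2,17],[6,18],[13,5],[17,11],[21,0],[23,11],[24,7],[37,16],[41,11],[45,0]]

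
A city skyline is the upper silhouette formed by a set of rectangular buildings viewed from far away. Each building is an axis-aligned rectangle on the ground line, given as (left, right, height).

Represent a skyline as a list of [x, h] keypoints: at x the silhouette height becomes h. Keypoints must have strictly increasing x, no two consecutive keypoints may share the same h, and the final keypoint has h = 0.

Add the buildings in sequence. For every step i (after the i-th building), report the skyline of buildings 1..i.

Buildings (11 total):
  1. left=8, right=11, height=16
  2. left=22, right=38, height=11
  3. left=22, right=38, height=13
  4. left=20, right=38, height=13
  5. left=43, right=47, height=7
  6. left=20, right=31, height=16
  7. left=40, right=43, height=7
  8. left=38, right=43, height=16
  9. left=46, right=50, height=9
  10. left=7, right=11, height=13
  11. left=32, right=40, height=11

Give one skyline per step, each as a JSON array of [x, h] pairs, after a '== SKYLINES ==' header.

== SKYLINES ==
[[8,16],[11,0]]
[[8,16],[11,0],[22,11],[38,0]]
[[8,16],[11,0],[22,13],[38,0]]
[[8,16],[11,0],[20,13],[38,0]]
[[8,16],[11,0],[20,13],[38,0],[43,7],[47,0]]
[[8,16],[11,0],[20,16],[31,13],[38,0],[43,7],[47,0]]
[[8,16],[11,0],[20,16],[31,13],[38,0],[40,7],[47,0]]
[[8,16],[11,0],[20,16],[31,13],[38,16],[43,7],[47,0]]
[[8,16],[11,0],[20,16],[31,13],[38,16],[43,7],[46,9],[50,0]]
[[7,13],[8,16],[11,0],[20,16],[31,13],[38,16],[43,7],[46,9],[50,0]]
[[7,13],[8,16],[11,0],[20,16],[31,13],[38,16],[43,7],[46,9],[50,0]]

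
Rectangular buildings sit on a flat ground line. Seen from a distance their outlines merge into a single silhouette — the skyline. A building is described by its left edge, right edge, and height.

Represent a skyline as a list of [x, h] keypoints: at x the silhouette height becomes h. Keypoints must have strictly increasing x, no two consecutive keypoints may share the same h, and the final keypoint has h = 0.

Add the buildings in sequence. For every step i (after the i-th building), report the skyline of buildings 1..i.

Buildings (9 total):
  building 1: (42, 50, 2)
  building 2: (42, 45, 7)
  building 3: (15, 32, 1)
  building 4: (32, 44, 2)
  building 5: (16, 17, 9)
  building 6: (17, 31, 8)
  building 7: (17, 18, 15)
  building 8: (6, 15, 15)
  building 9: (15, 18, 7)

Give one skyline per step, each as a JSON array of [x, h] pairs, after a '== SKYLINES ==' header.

== SKYLINES ==
[[42,2],[50,0]]
[[42,7],[45,2],[50,0]]
[[15,1],[32,0],[42,7],[45,2],[50,0]]
[[15,1],[32,2],[42,7],[45,2],[50,0]]
[[15,1],[16,9],[17,1],[32,2],[42,7],[45,2],[50,0]]
[[15,1],[16,9],[17,8],[31,1],[32,2],[42,7],[45,2],[50,0]]
[[15,1],[16,9],[17,15],[18,8],[31,1],[32,2],[42,7],[45,2],[50,0]]
[[6,15],[15,1],[16,9],[17,15],[18,8],[31,1],[32,2],[42,7],[45,2],[50,0]]
[[6,15],[15,7],[16,9],[17,15],[18,8],[31,1],[32,2],[42,7],[45,2],[50,0]]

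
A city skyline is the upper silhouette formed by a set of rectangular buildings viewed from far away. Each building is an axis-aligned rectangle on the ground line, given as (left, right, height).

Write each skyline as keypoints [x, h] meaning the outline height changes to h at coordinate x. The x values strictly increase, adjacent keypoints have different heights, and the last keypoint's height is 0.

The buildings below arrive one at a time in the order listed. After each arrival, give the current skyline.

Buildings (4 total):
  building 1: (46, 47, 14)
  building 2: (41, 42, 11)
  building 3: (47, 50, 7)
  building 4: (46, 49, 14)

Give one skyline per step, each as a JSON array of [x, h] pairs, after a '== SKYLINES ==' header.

== SKYLINES ==
[[46,14],[47,0]]
[[41,11],[42,0],[46,14],[47,0]]
[[41,11],[42,0],[46,14],[47,7],[50,0]]
[[41,11],[42,0],[46,14],[49,7],[50,0]]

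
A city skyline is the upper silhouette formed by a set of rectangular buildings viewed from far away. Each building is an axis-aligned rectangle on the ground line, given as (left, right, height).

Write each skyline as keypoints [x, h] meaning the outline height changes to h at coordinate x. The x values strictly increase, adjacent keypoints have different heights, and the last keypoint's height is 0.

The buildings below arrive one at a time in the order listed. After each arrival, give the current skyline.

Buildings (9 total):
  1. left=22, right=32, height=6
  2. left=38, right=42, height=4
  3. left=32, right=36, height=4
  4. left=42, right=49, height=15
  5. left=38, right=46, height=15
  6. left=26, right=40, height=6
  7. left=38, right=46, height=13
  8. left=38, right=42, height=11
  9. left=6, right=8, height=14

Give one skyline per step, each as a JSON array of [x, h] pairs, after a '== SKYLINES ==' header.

== SKYLINES ==
[[22,6],[32,0]]
[[22,6],[32,0],[38,4],[42,0]]
[[22,6],[32,4],[36,0],[38,4],[42,0]]
[[22,6],[32,4],[36,0],[38,4],[42,15],[49,0]]
[[22,6],[32,4],[36,0],[38,15],[49,0]]
[[22,6],[38,15],[49,0]]
[[22,6],[38,15],[49,0]]
[[22,6],[38,15],[49,0]]
[[6,14],[8,0],[22,6],[38,15],[49,0]]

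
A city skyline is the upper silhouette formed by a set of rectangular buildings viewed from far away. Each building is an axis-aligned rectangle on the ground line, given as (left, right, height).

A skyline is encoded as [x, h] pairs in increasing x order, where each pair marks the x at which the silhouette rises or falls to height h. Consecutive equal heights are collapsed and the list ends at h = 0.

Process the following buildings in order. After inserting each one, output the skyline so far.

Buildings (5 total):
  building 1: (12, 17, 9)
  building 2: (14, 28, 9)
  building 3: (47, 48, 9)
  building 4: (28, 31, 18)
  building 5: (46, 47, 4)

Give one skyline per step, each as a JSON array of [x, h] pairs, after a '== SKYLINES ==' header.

== SKYLINES ==
[[12,9],[17,0]]
[[12,9],[28,0]]
[[12,9],[28,0],[47,9],[48,0]]
[[12,9],[28,18],[31,0],[47,9],[48,0]]
[[12,9],[28,18],[31,0],[46,4],[47,9],[48,0]]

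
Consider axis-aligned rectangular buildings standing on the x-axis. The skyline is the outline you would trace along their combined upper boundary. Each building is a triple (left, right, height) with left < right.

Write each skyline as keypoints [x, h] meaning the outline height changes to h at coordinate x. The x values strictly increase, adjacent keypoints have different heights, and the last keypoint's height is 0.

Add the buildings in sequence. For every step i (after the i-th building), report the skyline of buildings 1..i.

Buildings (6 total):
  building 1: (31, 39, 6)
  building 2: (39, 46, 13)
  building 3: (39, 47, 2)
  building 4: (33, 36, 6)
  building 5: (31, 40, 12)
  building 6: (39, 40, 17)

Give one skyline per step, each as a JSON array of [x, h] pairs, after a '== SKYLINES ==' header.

== SKYLINES ==
[[31,6],[39,0]]
[[31,6],[39,13],[46,0]]
[[31,6],[39,13],[46,2],[47,0]]
[[31,6],[39,13],[46,2],[47,0]]
[[31,12],[39,13],[46,2],[47,0]]
[[31,12],[39,17],[40,13],[46,2],[47,0]]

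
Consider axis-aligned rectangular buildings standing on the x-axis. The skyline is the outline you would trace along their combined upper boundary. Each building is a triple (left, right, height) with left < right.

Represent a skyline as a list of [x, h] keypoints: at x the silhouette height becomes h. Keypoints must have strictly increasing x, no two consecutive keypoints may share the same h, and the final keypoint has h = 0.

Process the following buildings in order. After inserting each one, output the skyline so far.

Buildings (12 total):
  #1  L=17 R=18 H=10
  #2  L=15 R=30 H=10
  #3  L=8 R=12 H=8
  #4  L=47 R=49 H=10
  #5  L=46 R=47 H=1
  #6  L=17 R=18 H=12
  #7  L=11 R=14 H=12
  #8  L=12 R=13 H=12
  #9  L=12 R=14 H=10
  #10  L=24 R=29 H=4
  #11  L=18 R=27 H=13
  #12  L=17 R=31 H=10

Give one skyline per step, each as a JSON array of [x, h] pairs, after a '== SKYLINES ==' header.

== SKYLINES ==
[[17,10],[18,0]]
[[15,10],[30,0]]
[[8,8],[12,0],[15,10],[30,0]]
[[8,8],[12,0],[15,10],[30,0],[47,10],[49,0]]
[[8,8],[12,0],[15,10],[30,0],[46,1],[47,10],[49,0]]
[[8,8],[12,0],[15,10],[17,12],[18,10],[30,0],[46,1],[47,10],[49,0]]
[[8,8],[11,12],[14,0],[15,10],[17,12],[18,10],[30,0],[46,1],[47,10],[49,0]]
[[8,8],[11,12],[14,0],[15,10],[17,12],[18,10],[30,0],[46,1],[47,10],[49,0]]
[[8,8],[11,12],[14,0],[15,10],[17,12],[18,10],[30,0],[46,1],[47,10],[49,0]]
[[8,8],[11,12],[14,0],[15,10],[17,12],[18,10],[30,0],[46,1],[47,10],[49,0]]
[[8,8],[11,12],[14,0],[15,10],[17,12],[18,13],[27,10],[30,0],[46,1],[47,10],[49,0]]
[[8,8],[11,12],[14,0],[15,10],[17,12],[18,13],[27,10],[31,0],[46,1],[47,10],[49,0]]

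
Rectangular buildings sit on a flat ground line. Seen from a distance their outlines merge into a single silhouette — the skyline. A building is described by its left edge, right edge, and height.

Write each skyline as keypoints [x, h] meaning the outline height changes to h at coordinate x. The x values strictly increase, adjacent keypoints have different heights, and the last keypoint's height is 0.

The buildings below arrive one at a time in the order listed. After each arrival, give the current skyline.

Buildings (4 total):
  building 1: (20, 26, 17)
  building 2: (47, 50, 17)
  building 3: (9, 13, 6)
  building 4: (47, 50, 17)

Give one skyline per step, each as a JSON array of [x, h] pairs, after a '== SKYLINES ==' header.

== SKYLINES ==
[[20,17],[26,0]]
[[20,17],[26,0],[47,17],[50,0]]
[[9,6],[13,0],[20,17],[26,0],[47,17],[50,0]]
[[9,6],[13,0],[20,17],[26,0],[47,17],[50,0]]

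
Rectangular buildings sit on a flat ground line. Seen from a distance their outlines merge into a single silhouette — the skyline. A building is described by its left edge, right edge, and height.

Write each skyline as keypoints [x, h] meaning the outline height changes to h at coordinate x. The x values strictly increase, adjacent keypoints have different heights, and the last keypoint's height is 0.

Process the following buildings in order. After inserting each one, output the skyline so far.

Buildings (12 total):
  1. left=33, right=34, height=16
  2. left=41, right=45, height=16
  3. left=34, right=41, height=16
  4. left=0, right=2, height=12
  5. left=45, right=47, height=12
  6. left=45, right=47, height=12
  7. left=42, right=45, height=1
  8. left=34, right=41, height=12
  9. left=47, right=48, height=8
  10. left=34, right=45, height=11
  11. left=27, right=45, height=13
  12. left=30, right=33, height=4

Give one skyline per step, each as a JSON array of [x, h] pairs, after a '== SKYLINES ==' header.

== SKYLINES ==
[[33,16],[34,0]]
[[33,16],[34,0],[41,16],[45,0]]
[[33,16],[45,0]]
[[0,12],[2,0],[33,16],[45,0]]
[[0,12],[2,0],[33,16],[45,12],[47,0]]
[[0,12],[2,0],[33,16],[45,12],[47,0]]
[[0,12],[2,0],[33,16],[45,12],[47,0]]
[[0,12],[2,0],[33,16],[45,12],[47,0]]
[[0,12],[2,0],[33,16],[45,12],[47,8],[48,0]]
[[0,12],[2,0],[33,16],[45,12],[47,8],[48,0]]
[[0,12],[2,0],[27,13],[33,16],[45,12],[47,8],[48,0]]
[[0,12],[2,0],[27,13],[33,16],[45,12],[47,8],[48,0]]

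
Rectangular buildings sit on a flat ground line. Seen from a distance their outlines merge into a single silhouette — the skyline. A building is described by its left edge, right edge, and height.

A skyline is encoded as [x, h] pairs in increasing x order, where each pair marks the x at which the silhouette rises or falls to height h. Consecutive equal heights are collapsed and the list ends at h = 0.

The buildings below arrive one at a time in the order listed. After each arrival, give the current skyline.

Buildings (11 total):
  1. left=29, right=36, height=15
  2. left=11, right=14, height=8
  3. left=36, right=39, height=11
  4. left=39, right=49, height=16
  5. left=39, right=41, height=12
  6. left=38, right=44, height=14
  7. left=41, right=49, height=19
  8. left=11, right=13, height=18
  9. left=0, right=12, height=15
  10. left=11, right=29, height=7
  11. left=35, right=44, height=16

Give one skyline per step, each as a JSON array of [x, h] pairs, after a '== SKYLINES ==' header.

== SKYLINES ==
[[29,15],[36,0]]
[[11,8],[14,0],[29,15],[36,0]]
[[11,8],[14,0],[29,15],[36,11],[39,0]]
[[11,8],[14,0],[29,15],[36,11],[39,16],[49,0]]
[[11,8],[14,0],[29,15],[36,11],[39,16],[49,0]]
[[11,8],[14,0],[29,15],[36,11],[38,14],[39,16],[49,0]]
[[11,8],[14,0],[29,15],[36,11],[38,14],[39,16],[41,19],[49,0]]
[[11,18],[13,8],[14,0],[29,15],[36,11],[38,14],[39,16],[41,19],[49,0]]
[[0,15],[11,18],[13,8],[14,0],[29,15],[36,11],[38,14],[39,16],[41,19],[49,0]]
[[0,15],[11,18],[13,8],[14,7],[29,15],[36,11],[38,14],[39,16],[41,19],[49,0]]
[[0,15],[11,18],[13,8],[14,7],[29,15],[35,16],[41,19],[49,0]]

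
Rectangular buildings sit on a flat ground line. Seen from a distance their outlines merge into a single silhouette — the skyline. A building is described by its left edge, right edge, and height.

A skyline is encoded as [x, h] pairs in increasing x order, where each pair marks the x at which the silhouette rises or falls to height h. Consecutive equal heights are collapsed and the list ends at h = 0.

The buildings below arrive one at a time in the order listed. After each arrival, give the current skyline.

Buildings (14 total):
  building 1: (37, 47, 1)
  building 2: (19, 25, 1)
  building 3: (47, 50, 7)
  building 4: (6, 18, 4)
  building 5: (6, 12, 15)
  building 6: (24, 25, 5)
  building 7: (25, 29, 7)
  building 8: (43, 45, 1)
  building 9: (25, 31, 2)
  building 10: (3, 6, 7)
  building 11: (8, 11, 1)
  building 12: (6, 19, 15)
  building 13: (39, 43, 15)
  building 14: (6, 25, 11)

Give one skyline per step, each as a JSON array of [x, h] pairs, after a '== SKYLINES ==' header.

== SKYLINES ==
[[37,1],[47,0]]
[[19,1],[25,0],[37,1],[47,0]]
[[19,1],[25,0],[37,1],[47,7],[50,0]]
[[6,4],[18,0],[19,1],[25,0],[37,1],[47,7],[50,0]]
[[6,15],[12,4],[18,0],[19,1],[25,0],[37,1],[47,7],[50,0]]
[[6,15],[12,4],[18,0],[19,1],[24,5],[25,0],[37,1],[47,7],[50,0]]
[[6,15],[12,4],[18,0],[19,1],[24,5],[25,7],[29,0],[37,1],[47,7],[50,0]]
[[6,15],[12,4],[18,0],[19,1],[24,5],[25,7],[29,0],[37,1],[47,7],[50,0]]
[[6,15],[12,4],[18,0],[19,1],[24,5],[25,7],[29,2],[31,0],[37,1],[47,7],[50,0]]
[[3,7],[6,15],[12,4],[18,0],[19,1],[24,5],[25,7],[29,2],[31,0],[37,1],[47,7],[50,0]]
[[3,7],[6,15],[12,4],[18,0],[19,1],[24,5],[25,7],[29,2],[31,0],[37,1],[47,7],[50,0]]
[[3,7],[6,15],[19,1],[24,5],[25,7],[29,2],[31,0],[37,1],[47,7],[50,0]]
[[3,7],[6,15],[19,1],[24,5],[25,7],[29,2],[31,0],[37,1],[39,15],[43,1],[47,7],[50,0]]
[[3,7],[6,15],[19,11],[25,7],[29,2],[31,0],[37,1],[39,15],[43,1],[47,7],[50,0]]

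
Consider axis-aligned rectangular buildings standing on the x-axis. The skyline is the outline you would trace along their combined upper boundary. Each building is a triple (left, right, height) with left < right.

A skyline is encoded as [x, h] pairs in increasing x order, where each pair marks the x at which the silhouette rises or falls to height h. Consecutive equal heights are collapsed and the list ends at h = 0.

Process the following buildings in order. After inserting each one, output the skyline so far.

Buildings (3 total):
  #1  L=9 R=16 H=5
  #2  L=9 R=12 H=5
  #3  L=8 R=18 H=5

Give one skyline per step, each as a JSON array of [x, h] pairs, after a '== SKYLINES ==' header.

== SKYLINES ==
[[9,5],[16,0]]
[[9,5],[16,0]]
[[8,5],[18,0]]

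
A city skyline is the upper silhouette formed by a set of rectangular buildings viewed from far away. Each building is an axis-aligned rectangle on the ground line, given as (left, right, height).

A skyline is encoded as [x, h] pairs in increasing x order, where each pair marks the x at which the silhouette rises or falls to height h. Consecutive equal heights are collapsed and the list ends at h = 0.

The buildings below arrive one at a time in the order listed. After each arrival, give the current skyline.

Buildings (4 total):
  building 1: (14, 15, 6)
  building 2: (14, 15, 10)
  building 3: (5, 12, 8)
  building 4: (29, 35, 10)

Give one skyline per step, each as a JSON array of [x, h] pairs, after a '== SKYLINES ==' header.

== SKYLINES ==
[[14,6],[15,0]]
[[14,10],[15,0]]
[[5,8],[12,0],[14,10],[15,0]]
[[5,8],[12,0],[14,10],[15,0],[29,10],[35,0]]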